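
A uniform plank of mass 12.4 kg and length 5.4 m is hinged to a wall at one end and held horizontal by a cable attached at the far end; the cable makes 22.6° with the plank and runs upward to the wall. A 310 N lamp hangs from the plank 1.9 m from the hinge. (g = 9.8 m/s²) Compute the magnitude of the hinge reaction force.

Take torques about the hinge: T sin 22.6° · 5.4 = 12.4×9.8×2.7 + 310×1.9 = 917.1 N·m.
So T = 917.1 / (0.3843 × 5.4) = 441.94 N.
ΣF_x = 0: H_x = T cos 22.6° = 408 N.
ΣF_y = 0: H_y = (12.4×9.8 + 310) − T sin 22.6° = 431.52 − 169.83 = 261.69 N.
|H| = √(H_x² + H_y²) = √((408)² + (261.69)²) = 484.71 N.

|H| ≈ 485 N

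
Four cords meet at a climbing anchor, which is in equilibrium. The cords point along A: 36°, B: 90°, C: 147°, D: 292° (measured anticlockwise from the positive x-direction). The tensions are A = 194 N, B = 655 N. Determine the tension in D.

T_D ≈ 1270 N

Resolve: ΣF_x = 194 cos 36° + 655 cos 90° + T_C cos 147° + T_D cos 292° = 0.
        ΣF_y = 194 sin 36° + 655 sin 90° + T_C sin 147° + T_D sin 292° = 0.
The known terms sum to (156.9, 769) N, so -0.8387 T_C + 0.3746 T_D = -156.9 and 0.5446 T_C − 0.9272 T_D = -769.
Solving simultaneously: T_C = 756 N, T_D = 1273 N.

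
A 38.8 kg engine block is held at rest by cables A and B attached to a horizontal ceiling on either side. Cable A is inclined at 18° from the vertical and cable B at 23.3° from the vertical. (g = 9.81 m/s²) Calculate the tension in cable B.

T_B ≈ 178 N

Angles from the horizontal: cable A is 90° − 18° = 72°, cable B is 90° − 23.3° = 66.7°.
Weight W = 38.8 × 9.81 = 380.6 N acts straight down.
Horizontal: T_A cos 72° = T_B cos 66.7°  →  T_A = 1.28 T_B.
Vertical: T_A sin 72° + T_B sin 66.7° = 380.6.
Substituting the horizontal relation into the vertical equation gives 2.136 T_B = 380.6, so T_B = 178.2 N.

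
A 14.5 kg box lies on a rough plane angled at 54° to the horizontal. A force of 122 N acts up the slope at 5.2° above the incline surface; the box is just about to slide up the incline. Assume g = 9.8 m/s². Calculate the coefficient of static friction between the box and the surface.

μ ≈ 0.0902

On the verge of sliding up the incline, friction is at its maximum μN and acts down the slope.
Perpendicular to incline: N = W cos 54° − P sin 5.2° = 83.52 − 11.06 = 72.47 N.
Along incline: P cos 5.2° − μN = W sin 54° → μ = −(W sin 54° − P cos 5.2°) / N = 0.0902.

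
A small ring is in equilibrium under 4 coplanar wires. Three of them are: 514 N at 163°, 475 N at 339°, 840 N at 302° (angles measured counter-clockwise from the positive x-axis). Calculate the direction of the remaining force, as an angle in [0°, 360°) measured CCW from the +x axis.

θ ≈ 118°

Sum the known components: ΣF_x = 397 N, ΣF_y = -732.3 N.
For equilibrium the remaining force must supply (−ΣF_x, −ΣF_y) = (-397, 732.3) N.
Magnitude = √((-397)² + (732.3)²) = 833 N; direction = atan2(732.3, -397) = 118.5°.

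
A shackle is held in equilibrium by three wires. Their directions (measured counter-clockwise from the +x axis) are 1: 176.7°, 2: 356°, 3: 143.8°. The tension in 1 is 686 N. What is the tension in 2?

T_2 ≈ 699 N

Resolve: ΣF_x = 686 cos 176.7° + T_2 cos 356° + T_3 cos 143.8° = 0.
        ΣF_y = 686 sin 176.7° + T_2 sin 356° + T_3 sin 143.8° = 0.
The known terms sum to (-684.9, 39.49) N, so 0.9976 T_2 − 0.8070 T_3 = 684.9 and -0.0698 T_2 + 0.5906 T_3 = -39.49.
Solving simultaneously: T_2 = 699.3 N, T_3 = 15.73 N.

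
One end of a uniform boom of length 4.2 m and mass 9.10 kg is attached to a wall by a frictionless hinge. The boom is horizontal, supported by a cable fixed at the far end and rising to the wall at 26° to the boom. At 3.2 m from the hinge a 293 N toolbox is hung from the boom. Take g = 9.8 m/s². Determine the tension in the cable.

T ≈ 611 N

Take torques about the hinge: T sin 26° · 4.2 = 9.10×9.8×2.1 + 293×3.2 = 1124.9 N·m.
So T = 1124.9 / (0.4384 × 4.2) = 610.96 N.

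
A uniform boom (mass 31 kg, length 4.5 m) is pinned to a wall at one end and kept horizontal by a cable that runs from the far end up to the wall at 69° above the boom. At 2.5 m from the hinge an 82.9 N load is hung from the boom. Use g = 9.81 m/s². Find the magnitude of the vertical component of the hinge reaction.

|H_y| ≈ 189 N

Take torques about the hinge: T sin 69° · 4.5 = 31×9.81×2.25 + 82.9×2.5 = 891.5 N·m.
So T = 891.5 / (0.9336 × 4.5) = 212.21 N.
ΣF_y = 0: H_y = (31×9.81 + 82.9) − T sin 69° = 387.01 − 198.11 = 188.9 N.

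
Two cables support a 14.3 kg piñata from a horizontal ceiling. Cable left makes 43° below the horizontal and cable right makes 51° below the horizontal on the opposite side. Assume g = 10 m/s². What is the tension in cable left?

T_left ≈ 90.2 N

Weight W = 14.3 × 10 = 143 N acts straight down.
Horizontal: T_left cos 43° = T_right cos 51°  →  T_right = 1.162 T_left.
Vertical: T_left sin 43° + T_right sin 51° = 143.
Substituting the horizontal relation into the vertical equation gives 1.585 T_left = 143, so T_left = 90.21 N.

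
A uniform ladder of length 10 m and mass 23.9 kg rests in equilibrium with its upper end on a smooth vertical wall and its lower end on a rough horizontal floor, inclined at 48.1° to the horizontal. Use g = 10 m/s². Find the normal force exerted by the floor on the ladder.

ΣF_y = 0: N_floor = 23.9×10 = 239 N.

N_floor ≈ 239 N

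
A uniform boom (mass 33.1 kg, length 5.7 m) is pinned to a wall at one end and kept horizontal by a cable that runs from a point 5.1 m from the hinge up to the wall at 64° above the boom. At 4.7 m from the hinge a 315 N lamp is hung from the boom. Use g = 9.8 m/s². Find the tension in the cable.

T ≈ 525 N

Take torques about the hinge: T sin 64° · 5.1 = 33.1×9.8×2.85 + 315×4.7 = 2405 N·m.
So T = 2405 / (0.8988 × 5.1) = 524.66 N.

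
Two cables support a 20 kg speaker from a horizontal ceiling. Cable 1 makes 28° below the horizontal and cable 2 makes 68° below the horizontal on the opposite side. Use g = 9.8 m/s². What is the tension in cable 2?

T_2 ≈ 174 N

Weight W = 20 × 9.8 = 196 N acts straight down.
Horizontal: T_1 cos 28° = T_2 cos 68°  →  T_1 = 0.4243 T_2.
Vertical: T_1 sin 28° + T_2 sin 68° = 196.
Substituting the horizontal relation into the vertical equation gives 1.126 T_2 = 196, so T_2 = 174 N.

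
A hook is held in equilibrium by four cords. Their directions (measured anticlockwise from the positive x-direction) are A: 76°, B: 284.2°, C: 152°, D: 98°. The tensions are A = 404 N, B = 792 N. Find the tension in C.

T_C ≈ 293 N

Resolve: ΣF_x = 404 cos 76° + 792 cos 284.2° + T_C cos 152° + T_D cos 98° = 0.
        ΣF_y = 404 sin 76° + 792 sin 284.2° + T_C sin 152° + T_D sin 98° = 0.
The known terms sum to (292, -375.8) N, so -0.8829 T_C − 0.1392 T_D = -292 and 0.4695 T_C + 0.9903 T_D = 375.8.
Solving simultaneously: T_C = 292.8 N, T_D = 240.7 N.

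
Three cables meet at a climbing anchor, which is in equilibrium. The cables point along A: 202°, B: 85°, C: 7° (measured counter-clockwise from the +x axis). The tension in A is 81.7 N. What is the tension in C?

Resolve: ΣF_x = 81.7 cos 202° + T_B cos 85° + T_C cos 7° = 0.
        ΣF_y = 81.7 sin 202° + T_B sin 85° + T_C sin 7° = 0.
The known terms sum to (-75.75, -30.61) N, so 0.0872 T_B + 0.9925 T_C = 75.75 and 0.9962 T_B + 0.1219 T_C = 30.61.
Solving simultaneously: T_B = 21.62 N, T_C = 74.42 N.

T_C ≈ 74.4 N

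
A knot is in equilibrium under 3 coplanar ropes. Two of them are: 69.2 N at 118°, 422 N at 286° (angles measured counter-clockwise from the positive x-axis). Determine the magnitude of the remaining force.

Sum the known components: ΣF_x = 83.83 N, ΣF_y = -344.6 N.
For equilibrium the remaining force must supply (−ΣF_x, −ΣF_y) = (-83.83, 344.6) N.
Magnitude = √((-83.83)² + (344.6)²) = 354.6 N; direction = atan2(344.6, -83.83) = 103.7°.

F ≈ 355 N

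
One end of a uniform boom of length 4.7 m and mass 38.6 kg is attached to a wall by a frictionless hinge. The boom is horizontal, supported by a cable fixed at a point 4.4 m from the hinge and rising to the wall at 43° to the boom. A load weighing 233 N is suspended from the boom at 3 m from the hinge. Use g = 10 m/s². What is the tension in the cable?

Take torques about the hinge: T sin 43° · 4.4 = 38.6×10×2.35 + 233×3 = 1606.1 N·m.
So T = 1606.1 / (0.6820 × 4.4) = 535.23 N.

T ≈ 535 N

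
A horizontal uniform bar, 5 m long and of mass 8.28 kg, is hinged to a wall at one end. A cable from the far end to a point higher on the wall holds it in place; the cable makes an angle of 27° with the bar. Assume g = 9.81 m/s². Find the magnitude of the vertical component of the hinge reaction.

|H_y| ≈ 40.6 N

Take torques about the hinge: T sin 27° · 5 = 8.28×9.81×2.5 = 203.07 N·m.
So T = 203.07 / (0.4540 × 5) = 89.459 N.
ΣF_y = 0: H_y = (8.28×9.81) − T sin 27° = 81.227 − 40.613 = 40.613 N.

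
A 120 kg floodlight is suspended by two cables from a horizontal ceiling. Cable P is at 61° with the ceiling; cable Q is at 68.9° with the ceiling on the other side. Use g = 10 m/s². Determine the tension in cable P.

T_P ≈ 563 N

Weight W = 120 × 10 = 1200 N acts straight down.
Horizontal: T_P cos 61° = T_Q cos 68.9°  →  T_Q = 1.347 T_P.
Vertical: T_P sin 61° + T_Q sin 68.9° = 1200.
Substituting the horizontal relation into the vertical equation gives 2.131 T_P = 1200, so T_P = 563.1 N.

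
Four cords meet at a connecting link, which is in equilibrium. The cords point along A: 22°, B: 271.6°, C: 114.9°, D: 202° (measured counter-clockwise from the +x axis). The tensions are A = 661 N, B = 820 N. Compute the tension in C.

Resolve: ΣF_x = 661 cos 22° + 820 cos 271.6° + T_C cos 114.9° + T_D cos 202° = 0.
        ΣF_y = 661 sin 22° + 820 sin 271.6° + T_C sin 114.9° + T_D sin 202° = 0.
The known terms sum to (635.8, -572.1) N, so -0.4210 T_C − 0.9272 T_D = -635.8 and 0.9070 T_C − 0.3746 T_D = 572.1.
Solving simultaneously: T_C = 769.6 N, T_D = 336.2 N.

T_C ≈ 770 N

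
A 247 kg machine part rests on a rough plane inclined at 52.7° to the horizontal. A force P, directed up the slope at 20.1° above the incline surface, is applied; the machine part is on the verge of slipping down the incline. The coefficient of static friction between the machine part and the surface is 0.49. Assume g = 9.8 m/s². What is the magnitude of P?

P ≈ 1570 N

On the verge of sliding down the incline, friction equals μN and acts up the slope.
Perpendicular: N + P sin 20.1° = W cos 52.7° = 1467 N.
Along incline: P cos 20.1° + μN = W sin 52.7° with W sin 52.7° = 1926 N.
Solving the pair for P and N: P = 1566 N, N = 928.8 N (and f = μN = 455.1 N).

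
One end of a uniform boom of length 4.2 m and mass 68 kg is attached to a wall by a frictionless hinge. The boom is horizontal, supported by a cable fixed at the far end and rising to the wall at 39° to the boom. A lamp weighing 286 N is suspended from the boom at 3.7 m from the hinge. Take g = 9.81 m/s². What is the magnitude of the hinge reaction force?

|H| ≈ 811 N

Take torques about the hinge: T sin 39° · 4.2 = 68×9.81×2.1 + 286×3.7 = 2459.1 N·m.
So T = 2459.1 / (0.6293 × 4.2) = 930.36 N.
ΣF_x = 0: H_x = T cos 39° = 723.02 N.
ΣF_y = 0: H_y = (68×9.81 + 286) − T sin 39° = 953.08 − 585.49 = 367.59 N.
|H| = √(H_x² + H_y²) = √((723.02)² + (367.59)²) = 811.1 N.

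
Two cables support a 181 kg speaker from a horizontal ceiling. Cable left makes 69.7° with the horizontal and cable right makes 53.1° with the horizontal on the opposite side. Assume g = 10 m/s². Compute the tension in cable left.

Weight W = 181 × 10 = 1810 N acts straight down.
Horizontal: T_left cos 69.7° = T_right cos 53.1°  →  T_right = 0.5778 T_left.
Vertical: T_left sin 69.7° + T_right sin 53.1° = 1810.
Substituting the horizontal relation into the vertical equation gives 1.4 T_left = 1810, so T_left = 1293 N.

T_left ≈ 1290 N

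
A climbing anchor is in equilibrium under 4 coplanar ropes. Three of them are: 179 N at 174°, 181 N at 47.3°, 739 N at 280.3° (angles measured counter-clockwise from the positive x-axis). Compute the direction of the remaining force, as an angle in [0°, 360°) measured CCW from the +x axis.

Sum the known components: ΣF_x = 76.86 N, ΣF_y = -575.4 N.
For equilibrium the remaining force must supply (−ΣF_x, −ΣF_y) = (-76.86, 575.4) N.
Magnitude = √((-76.86)² + (575.4)²) = 580.5 N; direction = atan2(575.4, -76.86) = 97.6°.

θ ≈ 97.6°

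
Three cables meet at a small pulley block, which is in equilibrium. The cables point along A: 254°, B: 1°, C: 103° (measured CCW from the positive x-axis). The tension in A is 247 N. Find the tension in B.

T_B ≈ 122 N

Resolve: ΣF_x = 247 cos 254° + T_B cos 1° + T_C cos 103° = 0.
        ΣF_y = 247 sin 254° + T_B sin 1° + T_C sin 103° = 0.
The known terms sum to (-68.08, -237.4) N, so 0.9998 T_B − 0.2250 T_C = 68.08 and 0.0175 T_B + 0.9744 T_C = 237.4.
Solving simultaneously: T_B = 122.4 N, T_C = 241.5 N.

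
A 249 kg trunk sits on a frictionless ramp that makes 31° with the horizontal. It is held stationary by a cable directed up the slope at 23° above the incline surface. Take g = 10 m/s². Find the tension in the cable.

T ≈ 1390 N

Take axes along and perpendicular to the incline. Weight components: W sin 31° = 1282 N down-slope, W cos 31° = 2134 N into the surface.
Along incline: T cos 23° = W sin 31° → T = 1393 N.
Perpendicular: N = W cos 31° − T sin 23° = 1590 N.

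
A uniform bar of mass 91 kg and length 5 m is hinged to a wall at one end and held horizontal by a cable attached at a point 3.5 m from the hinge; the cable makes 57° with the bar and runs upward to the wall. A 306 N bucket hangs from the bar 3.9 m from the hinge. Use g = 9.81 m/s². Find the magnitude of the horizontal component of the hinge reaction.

H_x ≈ 636 N

Take torques about the hinge: T sin 57° · 3.5 = 91×9.81×2.5 + 306×3.9 = 3425.2 N·m.
So T = 3425.2 / (0.8387 × 3.5) = 1166.9 N.
ΣF_x = 0: H_x = T cos 57° = 635.52 N.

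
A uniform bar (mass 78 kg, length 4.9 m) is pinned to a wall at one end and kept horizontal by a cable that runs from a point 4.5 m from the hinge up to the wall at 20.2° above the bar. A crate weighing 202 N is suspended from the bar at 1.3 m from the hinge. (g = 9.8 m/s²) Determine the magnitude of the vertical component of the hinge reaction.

Take torques about the hinge: T sin 20.2° · 4.5 = 78×9.8×2.45 + 202×1.3 = 2135.4 N·m.
So T = 2135.4 / (0.3453 × 4.5) = 1374.3 N.
ΣF_y = 0: H_y = (78×9.8 + 202) − T sin 20.2° = 966.4 − 474.53 = 491.87 N.

|H_y| ≈ 492 N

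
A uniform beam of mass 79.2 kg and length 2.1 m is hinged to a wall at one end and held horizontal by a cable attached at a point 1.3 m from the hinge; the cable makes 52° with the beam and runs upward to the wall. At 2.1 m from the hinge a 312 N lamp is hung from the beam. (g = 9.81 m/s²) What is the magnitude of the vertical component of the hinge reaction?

Take torques about the hinge: T sin 52° · 1.3 = 79.2×9.81×1.05 + 312×2.1 = 1471 N·m.
So T = 1471 / (0.7880 × 1.3) = 1435.9 N.
ΣF_y = 0: H_y = (79.2×9.81 + 312) − T sin 52° = 1089 − 1131.5 = -42.586 N.

|H_y| ≈ 42.6 N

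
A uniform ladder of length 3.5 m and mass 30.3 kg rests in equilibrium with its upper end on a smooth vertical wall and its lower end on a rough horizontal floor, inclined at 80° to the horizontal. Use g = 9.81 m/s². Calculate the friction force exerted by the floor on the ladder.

Torques about the foot: N_wall · 3.5 sin 80° = 30.3×9.81×1.75 cos 80° → N_wall = 26.206 N.
ΣF_x = 0: f_floor = N_wall = 26.206 N.

f ≈ 26.2 N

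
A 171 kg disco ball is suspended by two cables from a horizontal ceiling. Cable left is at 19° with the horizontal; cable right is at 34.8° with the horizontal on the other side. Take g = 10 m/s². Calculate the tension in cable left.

Weight W = 171 × 10 = 1710 N acts straight down.
Horizontal: T_left cos 19° = T_right cos 34.8°  →  T_right = 1.151 T_left.
Vertical: T_left sin 19° + T_right sin 34.8° = 1710.
Substituting the horizontal relation into the vertical equation gives 0.9827 T_left = 1710, so T_left = 1740 N.

T_left ≈ 1740 N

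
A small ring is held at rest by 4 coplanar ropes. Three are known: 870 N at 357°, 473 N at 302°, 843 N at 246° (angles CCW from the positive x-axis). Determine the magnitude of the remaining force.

F ≈ 1440 N

Sum the known components: ΣF_x = 776.6 N, ΣF_y = -1217 N.
For equilibrium the remaining force must supply (−ΣF_x, −ΣF_y) = (-776.6, 1217) N.
Magnitude = √((-776.6)² + (1217)²) = 1443 N; direction = atan2(1217, -776.6) = 122.5°.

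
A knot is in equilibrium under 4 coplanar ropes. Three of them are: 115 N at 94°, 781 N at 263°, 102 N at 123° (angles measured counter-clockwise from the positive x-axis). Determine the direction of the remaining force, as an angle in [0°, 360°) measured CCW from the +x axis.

Sum the known components: ΣF_x = -158.8 N, ΣF_y = -574.9 N.
For equilibrium the remaining force must supply (−ΣF_x, −ΣF_y) = (158.8, 574.9) N.
Magnitude = √((158.8)² + (574.9)²) = 596.4 N; direction = atan2(574.9, 158.8) = 74.6°.

θ ≈ 74.6°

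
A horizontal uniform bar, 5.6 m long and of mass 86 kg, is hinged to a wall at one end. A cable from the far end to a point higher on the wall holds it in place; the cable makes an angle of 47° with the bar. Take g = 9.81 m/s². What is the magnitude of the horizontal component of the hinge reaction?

Take torques about the hinge: T sin 47° · 5.6 = 86×9.81×2.8 = 2362.2 N·m.
So T = 2362.2 / (0.7314 × 5.6) = 576.78 N.
ΣF_x = 0: H_x = T cos 47° = 393.36 N.

H_x ≈ 393 N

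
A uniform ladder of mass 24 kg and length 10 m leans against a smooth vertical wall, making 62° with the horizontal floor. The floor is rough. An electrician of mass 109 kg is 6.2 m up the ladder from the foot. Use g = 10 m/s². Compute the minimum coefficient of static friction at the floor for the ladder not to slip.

μ_min ≈ 0.318

ΣF_y = 0: N_floor = 24×10 + 109×10 = 1330 N.
Torques about the foot: N_wall · 10 sin 62° = 24×10×5 cos 62° + 109×10×6.2 cos 62° → N_wall = 423.13 N.
ΣF_x = 0: f_floor = N_wall = 423.13 N.
μ_min = f_floor / N_floor = 423.13 / 1330 = 0.3181.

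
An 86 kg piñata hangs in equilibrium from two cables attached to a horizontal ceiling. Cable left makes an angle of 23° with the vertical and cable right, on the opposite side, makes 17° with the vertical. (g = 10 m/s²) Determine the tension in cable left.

Angles from the horizontal: cable left is 90° − 23° = 67°, cable right is 90° − 17° = 73°.
Weight W = 86 × 10 = 860 N acts straight down.
Horizontal: T_left cos 67° = T_right cos 73°  →  T_right = 1.336 T_left.
Vertical: T_left sin 67° + T_right sin 73° = 860.
Substituting the horizontal relation into the vertical equation gives 2.199 T_left = 860, so T_left = 391.2 N.

T_left ≈ 391 N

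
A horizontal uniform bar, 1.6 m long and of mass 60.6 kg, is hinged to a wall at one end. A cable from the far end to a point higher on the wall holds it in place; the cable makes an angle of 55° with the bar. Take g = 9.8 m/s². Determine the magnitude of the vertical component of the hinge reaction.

|H_y| ≈ 297 N

Take torques about the hinge: T sin 55° · 1.6 = 60.6×9.8×0.8 = 475.1 N·m.
So T = 475.1 / (0.8192 × 1.6) = 362.5 N.
ΣF_y = 0: H_y = (60.6×9.8) − T sin 55° = 593.88 − 296.94 = 296.94 N.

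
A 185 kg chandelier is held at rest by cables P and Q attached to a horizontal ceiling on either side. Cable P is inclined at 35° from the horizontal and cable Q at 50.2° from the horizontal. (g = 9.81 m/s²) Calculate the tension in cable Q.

T_Q ≈ 1490 N

Weight W = 185 × 9.81 = 1815 N acts straight down.
Horizontal: T_P cos 35° = T_Q cos 50.2°  →  T_P = 0.7814 T_Q.
Vertical: T_P sin 35° + T_Q sin 50.2° = 1815.
Substituting the horizontal relation into the vertical equation gives 1.216 T_Q = 1815, so T_Q = 1492 N.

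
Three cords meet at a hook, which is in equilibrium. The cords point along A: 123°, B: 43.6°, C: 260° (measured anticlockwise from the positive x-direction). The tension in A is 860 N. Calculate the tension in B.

T_B ≈ 988 N

Resolve: ΣF_x = 860 cos 123° + T_B cos 43.6° + T_C cos 260° = 0.
        ΣF_y = 860 sin 123° + T_B sin 43.6° + T_C sin 260° = 0.
The known terms sum to (-468.4, 721.3) N, so 0.7242 T_B − 0.1736 T_C = 468.4 and 0.6896 T_B − 0.9848 T_C = -721.3.
Solving simultaneously: T_B = 988.4 N, T_C = 1424 N.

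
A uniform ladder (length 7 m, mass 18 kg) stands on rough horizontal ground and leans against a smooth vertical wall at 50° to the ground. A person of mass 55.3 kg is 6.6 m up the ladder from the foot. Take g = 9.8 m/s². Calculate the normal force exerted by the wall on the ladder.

N_wall ≈ 503 N

Torques about the foot: N_wall · 7 sin 50° = 18×9.8×3.5 cos 50° + 55.3×9.8×6.6 cos 50° → N_wall = 502.77 N.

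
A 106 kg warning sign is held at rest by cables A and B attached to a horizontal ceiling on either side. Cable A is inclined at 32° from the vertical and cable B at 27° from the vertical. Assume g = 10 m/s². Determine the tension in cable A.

T_A ≈ 561 N

Angles from the horizontal: cable A is 90° − 32° = 58°, cable B is 90° − 27° = 63°.
Weight W = 106 × 10 = 1060 N acts straight down.
Horizontal: T_A cos 58° = T_B cos 63°  →  T_B = 1.167 T_A.
Vertical: T_A sin 58° + T_B sin 63° = 1060.
Substituting the horizontal relation into the vertical equation gives 1.888 T_A = 1060, so T_A = 561.4 N.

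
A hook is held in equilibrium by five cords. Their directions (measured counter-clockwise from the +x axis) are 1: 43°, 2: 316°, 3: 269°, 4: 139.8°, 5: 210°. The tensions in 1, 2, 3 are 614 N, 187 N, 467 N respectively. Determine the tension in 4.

Resolve: ΣF_x = 614 cos 43° + 187 cos 316° + 467 cos 269° + T_4 cos 139.8° + T_5 cos 210° = 0.
        ΣF_y = 614 sin 43° + 187 sin 316° + 467 sin 269° + T_4 sin 139.8° + T_5 sin 210° = 0.
The known terms sum to (575.4, -178.1) N, so -0.7638 T_4 − 0.8660 T_5 = -575.4 and 0.6455 T_4 − 0.5000 T_5 = 178.1.
Solving simultaneously: T_4 = 469.7 N, T_5 = 250.2 N.

T_4 ≈ 470 N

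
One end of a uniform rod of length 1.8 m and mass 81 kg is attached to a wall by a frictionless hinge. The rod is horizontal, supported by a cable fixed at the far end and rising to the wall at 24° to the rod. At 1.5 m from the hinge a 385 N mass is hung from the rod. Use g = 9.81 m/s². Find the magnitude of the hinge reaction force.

Take torques about the hinge: T sin 24° · 1.8 = 81×9.81×0.9 + 385×1.5 = 1292.6 N·m.
So T = 1292.6 / (0.4067 × 1.8) = 1765.6 N.
ΣF_x = 0: H_x = T cos 24° = 1613 N.
ΣF_y = 0: H_y = (81×9.81 + 385) − T sin 24° = 1179.6 − 718.14 = 461.47 N.
|H| = √(H_x² + H_y²) = √((1613)² + (461.47)²) = 1677.7 N.

|H| ≈ 1680 N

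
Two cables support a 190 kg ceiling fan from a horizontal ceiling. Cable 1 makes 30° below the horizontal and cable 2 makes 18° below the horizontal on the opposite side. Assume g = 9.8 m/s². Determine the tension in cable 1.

Weight W = 190 × 9.8 = 1862 N acts straight down.
Horizontal: T_1 cos 30° = T_2 cos 18°  →  T_2 = 0.9106 T_1.
Vertical: T_1 sin 30° + T_2 sin 18° = 1862.
Substituting the horizontal relation into the vertical equation gives 0.7814 T_1 = 1862, so T_1 = 2383 N.

T_1 ≈ 2380 N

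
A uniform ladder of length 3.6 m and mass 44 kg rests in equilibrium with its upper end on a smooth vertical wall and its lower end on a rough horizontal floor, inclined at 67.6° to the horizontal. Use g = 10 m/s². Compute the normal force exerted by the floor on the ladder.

ΣF_y = 0: N_floor = 44×10 = 440 N.

N_floor ≈ 440 N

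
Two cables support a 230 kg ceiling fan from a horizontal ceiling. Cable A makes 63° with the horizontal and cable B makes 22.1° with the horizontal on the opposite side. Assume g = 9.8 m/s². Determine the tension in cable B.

Weight W = 230 × 9.8 = 2254 N acts straight down.
Horizontal: T_A cos 63° = T_B cos 22.1°  →  T_A = 2.041 T_B.
Vertical: T_A sin 63° + T_B sin 22.1° = 2254.
Substituting the horizontal relation into the vertical equation gives 2.195 T_B = 2254, so T_B = 1027 N.

T_B ≈ 1030 N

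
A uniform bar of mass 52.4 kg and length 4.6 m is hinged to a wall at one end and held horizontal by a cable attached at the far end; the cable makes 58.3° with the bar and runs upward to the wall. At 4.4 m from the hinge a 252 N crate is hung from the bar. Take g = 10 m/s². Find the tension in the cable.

T ≈ 591 N

Take torques about the hinge: T sin 58.3° · 4.6 = 52.4×10×2.3 + 252×4.4 = 2314 N·m.
So T = 2314 / (0.8508 × 4.6) = 591.25 N.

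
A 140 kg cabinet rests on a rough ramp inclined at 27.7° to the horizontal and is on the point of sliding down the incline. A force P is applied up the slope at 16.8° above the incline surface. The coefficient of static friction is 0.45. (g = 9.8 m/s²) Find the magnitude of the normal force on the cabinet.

N ≈ 1180 N

On the verge of sliding down the incline, friction equals μN and acts up the slope.
Perpendicular: N + P sin 16.8° = W cos 27.7° = 1215 N.
Along incline: P cos 16.8° + μN = W sin 27.7° with W sin 27.7° = 637.8 N.
Solving the pair for P and N: P = 110.1 N, N = 1183 N (and f = μN = 532.3 N).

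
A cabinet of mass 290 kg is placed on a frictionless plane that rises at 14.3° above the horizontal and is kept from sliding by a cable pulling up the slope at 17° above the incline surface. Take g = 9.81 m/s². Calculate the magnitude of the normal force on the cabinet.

Take axes along and perpendicular to the incline. Weight components: W sin 14.3° = 702.7 N down-slope, W cos 14.3° = 2757 N into the surface.
Along incline: T cos 17° = W sin 14.3° → T = 734.8 N.
Perpendicular: N = W cos 14.3° − T sin 17° = 2542 N.

N ≈ 2540 N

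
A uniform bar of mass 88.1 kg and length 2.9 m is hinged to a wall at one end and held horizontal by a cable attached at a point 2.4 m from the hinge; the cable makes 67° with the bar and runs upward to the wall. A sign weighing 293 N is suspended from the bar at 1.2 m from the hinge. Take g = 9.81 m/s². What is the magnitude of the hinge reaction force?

|H| ≈ 565 N

Take torques about the hinge: T sin 67° · 2.4 = 88.1×9.81×1.45 + 293×1.2 = 1604.8 N·m.
So T = 1604.8 / (0.9205 × 2.4) = 726.4 N.
ΣF_x = 0: H_x = T cos 67° = 283.83 N.
ΣF_y = 0: H_y = (88.1×9.81 + 293) − T sin 67° = 1157.3 − 668.66 = 488.6 N.
|H| = √(H_x² + H_y²) = √((283.83)² + (488.6)²) = 565.06 N.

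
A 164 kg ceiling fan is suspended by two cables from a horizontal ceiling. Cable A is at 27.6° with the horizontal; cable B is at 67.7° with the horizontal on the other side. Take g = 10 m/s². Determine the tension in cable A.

Weight W = 164 × 10 = 1640 N acts straight down.
Horizontal: T_A cos 27.6° = T_B cos 67.7°  →  T_B = 2.335 T_A.
Vertical: T_A sin 27.6° + T_B sin 67.7° = 1640.
Substituting the horizontal relation into the vertical equation gives 2.624 T_A = 1640, so T_A = 625 N.

T_A ≈ 625 N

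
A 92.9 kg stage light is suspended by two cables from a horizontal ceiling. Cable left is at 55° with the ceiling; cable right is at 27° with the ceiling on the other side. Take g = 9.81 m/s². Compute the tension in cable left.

T_left ≈ 820 N

Weight W = 92.9 × 9.81 = 911.3 N acts straight down.
Horizontal: T_left cos 55° = T_right cos 27°  →  T_right = 0.6437 T_left.
Vertical: T_left sin 55° + T_right sin 27° = 911.3.
Substituting the horizontal relation into the vertical equation gives 1.111 T_left = 911.3, so T_left = 820 N.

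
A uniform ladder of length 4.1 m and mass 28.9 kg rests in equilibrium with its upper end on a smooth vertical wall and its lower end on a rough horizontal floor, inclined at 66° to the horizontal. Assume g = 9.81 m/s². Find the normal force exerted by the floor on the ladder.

ΣF_y = 0: N_floor = 28.9×9.81 = 283.51 N.

N_floor ≈ 284 N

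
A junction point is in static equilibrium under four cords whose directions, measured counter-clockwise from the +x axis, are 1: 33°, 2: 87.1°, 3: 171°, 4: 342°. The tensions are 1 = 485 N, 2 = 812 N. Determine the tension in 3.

T_3 ≈ 7420 N

Resolve: ΣF_x = 485 cos 33° + 812 cos 87.1° + T_3 cos 171° + T_4 cos 342° = 0.
        ΣF_y = 485 sin 33° + 812 sin 87.1° + T_3 sin 171° + T_4 sin 342° = 0.
The known terms sum to (447.8, 1075) N, so -0.9877 T_3 + 0.9511 T_4 = -447.8 and 0.1564 T_3 − 0.3090 T_4 = -1075.
Solving simultaneously: T_3 = 7421 N, T_4 = 7236 N.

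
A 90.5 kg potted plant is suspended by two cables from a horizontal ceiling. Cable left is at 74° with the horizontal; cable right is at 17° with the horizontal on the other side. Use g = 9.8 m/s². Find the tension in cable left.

T_left ≈ 848 N

Weight W = 90.5 × 9.8 = 886.9 N acts straight down.
Horizontal: T_left cos 74° = T_right cos 17°  →  T_right = 0.2882 T_left.
Vertical: T_left sin 74° + T_right sin 17° = 886.9.
Substituting the horizontal relation into the vertical equation gives 1.046 T_left = 886.9, so T_left = 848.3 N.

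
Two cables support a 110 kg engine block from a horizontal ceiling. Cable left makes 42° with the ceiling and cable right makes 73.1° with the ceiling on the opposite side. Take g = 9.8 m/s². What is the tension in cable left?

T_left ≈ 346 N

Weight W = 110 × 9.8 = 1078 N acts straight down.
Horizontal: T_left cos 42° = T_right cos 73.1°  →  T_right = 2.556 T_left.
Vertical: T_left sin 42° + T_right sin 73.1° = 1078.
Substituting the horizontal relation into the vertical equation gives 3.115 T_left = 1078, so T_left = 346.1 N.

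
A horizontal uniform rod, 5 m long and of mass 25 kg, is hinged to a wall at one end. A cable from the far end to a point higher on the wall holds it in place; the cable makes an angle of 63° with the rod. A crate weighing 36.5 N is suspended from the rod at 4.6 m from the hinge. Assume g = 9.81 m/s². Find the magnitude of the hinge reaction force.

Take torques about the hinge: T sin 63° · 5 = 25×9.81×2.5 + 36.5×4.6 = 781.02 N·m.
So T = 781.02 / (0.8910 × 5) = 175.31 N.
ΣF_x = 0: H_x = T cos 63° = 79.59 N.
ΣF_y = 0: H_y = (25×9.81 + 36.5) − T sin 63° = 281.75 − 156.2 = 125.55 N.
|H| = √(H_x² + H_y²) = √((79.59)² + (125.55)²) = 148.65 N.

|H| ≈ 149 N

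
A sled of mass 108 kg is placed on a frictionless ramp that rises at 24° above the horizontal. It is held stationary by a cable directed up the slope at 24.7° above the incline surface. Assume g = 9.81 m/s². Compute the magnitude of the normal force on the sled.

N ≈ 770 N

Take axes along and perpendicular to the incline. Weight components: W sin 24° = 430.9 N down-slope, W cos 24° = 967.9 N into the surface.
Along incline: T cos 24.7° = W sin 24° → T = 474.3 N.
Perpendicular: N = W cos 24° − T sin 24.7° = 769.7 N.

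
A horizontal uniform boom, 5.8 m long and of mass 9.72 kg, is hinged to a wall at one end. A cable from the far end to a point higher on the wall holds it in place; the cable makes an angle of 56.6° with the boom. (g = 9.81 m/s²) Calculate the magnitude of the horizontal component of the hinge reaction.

H_x ≈ 31.4 N

Take torques about the hinge: T sin 56.6° · 5.8 = 9.72×9.81×2.9 = 276.52 N·m.
So T = 276.52 / (0.8348 × 5.8) = 57.108 N.
ΣF_x = 0: H_x = T cos 56.6° = 31.437 N.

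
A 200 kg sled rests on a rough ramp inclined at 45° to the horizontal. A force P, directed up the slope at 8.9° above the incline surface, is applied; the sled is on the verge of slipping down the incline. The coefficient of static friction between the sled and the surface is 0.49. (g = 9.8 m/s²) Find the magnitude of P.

On the verge of sliding down the incline, friction equals μN and acts up the slope.
Perpendicular: N + P sin 8.9° = W cos 45° = 1386 N.
Along incline: P cos 8.9° + μN = W sin 45° with W sin 45° = 1386 N.
Solving the pair for P and N: P = 774.9 N, N = 1266 N (and f = μN = 620.4 N).

P ≈ 775 N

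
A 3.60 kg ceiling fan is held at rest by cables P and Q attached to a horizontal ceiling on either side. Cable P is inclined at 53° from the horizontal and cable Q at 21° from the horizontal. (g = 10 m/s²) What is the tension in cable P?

T_P ≈ 35 N

Weight W = 3.60 × 10 = 36 N acts straight down.
Horizontal: T_P cos 53° = T_Q cos 21°  →  T_Q = 0.6446 T_P.
Vertical: T_P sin 53° + T_Q sin 21° = 36.
Substituting the horizontal relation into the vertical equation gives 1.03 T_P = 36, so T_P = 34.96 N.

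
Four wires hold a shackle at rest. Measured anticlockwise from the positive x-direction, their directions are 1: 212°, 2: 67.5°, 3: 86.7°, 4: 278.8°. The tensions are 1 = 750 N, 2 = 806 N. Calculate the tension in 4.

Resolve: ΣF_x = 750 cos 212° + 806 cos 67.5° + T_3 cos 86.7° + T_4 cos 278.8° = 0.
        ΣF_y = 750 sin 212° + 806 sin 67.5° + T_3 sin 86.7° + T_4 sin 278.8° = 0.
The known terms sum to (-327.6, 347.2) N, so 0.0576 T_3 + 0.1530 T_4 = 327.6 and 0.9983 T_3 − 0.9882 T_4 = -347.2.
Solving simultaneously: T_3 = 1291 N, T_4 = 1656 N.

T_4 ≈ 1660 N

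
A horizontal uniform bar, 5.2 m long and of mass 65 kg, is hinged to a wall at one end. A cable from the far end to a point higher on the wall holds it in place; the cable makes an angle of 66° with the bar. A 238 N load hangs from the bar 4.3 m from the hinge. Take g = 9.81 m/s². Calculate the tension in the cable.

Take torques about the hinge: T sin 66° · 5.2 = 65×9.81×2.6 + 238×4.3 = 2681.3 N·m.
So T = 2681.3 / (0.9135 × 5.2) = 564.43 N.

T ≈ 564 N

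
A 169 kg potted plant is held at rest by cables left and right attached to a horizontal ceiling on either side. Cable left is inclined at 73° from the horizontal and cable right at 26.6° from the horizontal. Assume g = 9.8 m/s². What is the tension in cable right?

Weight W = 169 × 9.8 = 1656 N acts straight down.
Horizontal: T_left cos 73° = T_right cos 26.6°  →  T_left = 3.058 T_right.
Vertical: T_left sin 73° + T_right sin 26.6° = 1656.
Substituting the horizontal relation into the vertical equation gives 3.372 T_right = 1656, so T_right = 491.1 N.

T_right ≈ 491 N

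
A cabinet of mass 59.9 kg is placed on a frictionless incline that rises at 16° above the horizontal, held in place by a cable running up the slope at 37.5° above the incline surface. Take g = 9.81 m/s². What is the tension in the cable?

Take axes along and perpendicular to the incline. Weight components: W sin 16° = 162 N down-slope, W cos 16° = 564.9 N into the surface.
Along incline: T cos 37.5° = W sin 16° → T = 204.2 N.
Perpendicular: N = W cos 16° − T sin 37.5° = 440.6 N.

T ≈ 204 N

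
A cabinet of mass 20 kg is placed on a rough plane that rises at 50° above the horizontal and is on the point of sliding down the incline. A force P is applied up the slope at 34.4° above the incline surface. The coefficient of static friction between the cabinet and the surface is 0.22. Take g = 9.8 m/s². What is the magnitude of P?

P ≈ 175 N

On the verge of sliding down the incline, friction equals μN and acts up the slope.
Perpendicular: N + P sin 34.4° = W cos 50° = 126 N.
Along incline: P cos 34.4° + μN = W sin 50° with W sin 50° = 150.1 N.
Solving the pair for P and N: P = 174.7 N, N = 27.29 N (and f = μN = 6.004 N).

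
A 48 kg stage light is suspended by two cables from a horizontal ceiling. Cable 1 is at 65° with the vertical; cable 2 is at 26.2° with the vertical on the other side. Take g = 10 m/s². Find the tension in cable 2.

Angles from the horizontal: cable 1 is 90° − 65° = 25°, cable 2 is 90° − 26.2° = 63.8°.
Weight W = 48 × 10 = 480 N acts straight down.
Horizontal: T_1 cos 25° = T_2 cos 63.8°  →  T_1 = 0.4871 T_2.
Vertical: T_1 sin 25° + T_2 sin 63.8° = 480.
Substituting the horizontal relation into the vertical equation gives 1.103 T_2 = 480, so T_2 = 435.1 N.

T_2 ≈ 435 N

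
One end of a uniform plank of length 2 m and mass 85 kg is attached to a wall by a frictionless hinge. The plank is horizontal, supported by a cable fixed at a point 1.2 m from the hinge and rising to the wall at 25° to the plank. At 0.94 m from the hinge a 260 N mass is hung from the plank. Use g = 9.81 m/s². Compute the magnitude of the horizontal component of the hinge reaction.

H_x ≈ 1930 N

Take torques about the hinge: T sin 25° · 1.2 = 85×9.81×1 + 260×0.94 = 1078.2 N·m.
So T = 1078.2 / (0.4226 × 1.2) = 2126.1 N.
ΣF_x = 0: H_x = T cos 25° = 1926.9 N.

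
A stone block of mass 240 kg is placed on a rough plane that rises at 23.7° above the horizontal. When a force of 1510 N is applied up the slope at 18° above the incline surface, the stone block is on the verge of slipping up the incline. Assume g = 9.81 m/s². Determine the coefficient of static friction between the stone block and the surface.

On the verge of sliding up the incline, friction is at its maximum μN and acts down the slope.
Perpendicular to incline: N = W cos 23.7° − P sin 18° = 2156 − 466.6 = 1689 N.
Along incline: P cos 18° − μN = W sin 23.7° → μ = −(W sin 23.7° − P cos 18°) / N = 0.2899.

μ ≈ 0.290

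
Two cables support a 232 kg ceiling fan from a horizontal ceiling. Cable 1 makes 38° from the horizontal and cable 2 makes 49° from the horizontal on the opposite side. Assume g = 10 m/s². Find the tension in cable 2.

Weight W = 232 × 10 = 2320 N acts straight down.
Horizontal: T_1 cos 38° = T_2 cos 49°  →  T_1 = 0.8326 T_2.
Vertical: T_1 sin 38° + T_2 sin 49° = 2320.
Substituting the horizontal relation into the vertical equation gives 1.267 T_2 = 2320, so T_2 = 1831 N.

T_2 ≈ 1830 N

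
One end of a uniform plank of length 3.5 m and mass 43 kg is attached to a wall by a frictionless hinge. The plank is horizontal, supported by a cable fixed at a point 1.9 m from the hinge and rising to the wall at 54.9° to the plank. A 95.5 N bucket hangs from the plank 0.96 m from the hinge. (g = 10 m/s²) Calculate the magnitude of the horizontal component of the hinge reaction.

Take torques about the hinge: T sin 54.9° · 1.9 = 43×10×1.75 + 95.5×0.96 = 844.18 N·m.
So T = 844.18 / (0.8181 × 1.9) = 543.06 N.
ΣF_x = 0: H_x = T cos 54.9° = 312.26 N.

H_x ≈ 312 N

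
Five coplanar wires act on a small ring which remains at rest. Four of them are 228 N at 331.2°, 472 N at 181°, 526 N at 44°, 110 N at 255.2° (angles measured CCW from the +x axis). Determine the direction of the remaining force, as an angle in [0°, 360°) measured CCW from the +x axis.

Sum the known components: ΣF_x = 78.14 N, ΣF_y = 141 N.
For equilibrium the remaining force must supply (−ΣF_x, −ΣF_y) = (-78.14, -141) N.
Magnitude = √((-78.14)² + (-141)²) = 161.2 N; direction = atan2(-141, -78.14) = 241.0°.

θ ≈ 241°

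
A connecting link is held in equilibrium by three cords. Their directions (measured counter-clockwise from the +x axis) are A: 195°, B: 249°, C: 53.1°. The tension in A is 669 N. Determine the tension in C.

T_C ≈ 1980 N

Resolve: ΣF_x = 669 cos 195° + T_B cos 249° + T_C cos 53.1° = 0.
        ΣF_y = 669 sin 195° + T_B sin 249° + T_C sin 53.1° = 0.
The known terms sum to (-646.2, -173.1) N, so -0.3584 T_B + 0.6004 T_C = 646.2 and -0.9336 T_B + 0.7997 T_C = 173.1.
Solving simultaneously: T_B = 1507 N, T_C = 1976 N.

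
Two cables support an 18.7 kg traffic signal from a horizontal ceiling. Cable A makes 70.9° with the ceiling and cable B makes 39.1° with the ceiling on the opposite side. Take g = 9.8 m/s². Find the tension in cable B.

Weight W = 18.7 × 9.8 = 183.3 N acts straight down.
Horizontal: T_A cos 70.9° = T_B cos 39.1°  →  T_A = 2.372 T_B.
Vertical: T_A sin 70.9° + T_B sin 39.1° = 183.3.
Substituting the horizontal relation into the vertical equation gives 2.872 T_B = 183.3, so T_B = 63.81 N.

T_B ≈ 63.8 N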